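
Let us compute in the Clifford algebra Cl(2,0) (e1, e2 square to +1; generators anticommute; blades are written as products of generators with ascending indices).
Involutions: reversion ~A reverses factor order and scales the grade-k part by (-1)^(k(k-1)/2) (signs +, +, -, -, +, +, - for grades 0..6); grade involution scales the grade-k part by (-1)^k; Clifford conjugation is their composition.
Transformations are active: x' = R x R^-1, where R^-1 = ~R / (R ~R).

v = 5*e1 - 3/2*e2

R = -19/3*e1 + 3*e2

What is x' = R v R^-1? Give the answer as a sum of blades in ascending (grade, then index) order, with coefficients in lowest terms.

~R = -19/3*e1 + 3*e2, and R ~R = 442/9, so R^-1 = ~R / (442/9).
R v = -217/6 - 11/2*e1 e2
Answer: 1913/442*e1 - 645/221*e2


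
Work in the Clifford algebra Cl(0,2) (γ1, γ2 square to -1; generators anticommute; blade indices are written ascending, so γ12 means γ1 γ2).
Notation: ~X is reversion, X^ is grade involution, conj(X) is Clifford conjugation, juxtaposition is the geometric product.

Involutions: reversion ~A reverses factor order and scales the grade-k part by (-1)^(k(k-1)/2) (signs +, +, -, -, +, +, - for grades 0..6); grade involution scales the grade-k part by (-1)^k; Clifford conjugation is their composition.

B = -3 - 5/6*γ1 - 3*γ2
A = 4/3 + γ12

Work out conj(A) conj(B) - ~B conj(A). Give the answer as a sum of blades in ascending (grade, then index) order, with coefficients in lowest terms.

first term: -4 + 37/9*γ1 + 19/6*γ2 + 3*γ12
second term: -4 + 17/9*γ1 - 29/6*γ2 + 3*γ12
Answer: 20/9*γ1 + 8*γ2


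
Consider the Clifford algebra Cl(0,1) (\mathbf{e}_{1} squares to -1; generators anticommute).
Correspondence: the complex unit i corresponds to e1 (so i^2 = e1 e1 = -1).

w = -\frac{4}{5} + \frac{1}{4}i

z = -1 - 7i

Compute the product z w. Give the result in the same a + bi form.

In blades: z = -1 - 7 e_{1}, w = -\frac{4}{5} + \frac{1}{4} e_{1}.
Distribute z over w term by term (generator squares from the signature, products reordered to ascending indices): (-1)*w = \frac{4}{5} - \frac{1}{4} e_{1}; (-7 e_{1})*w = \frac{7}{4} + \frac{28}{5} e_{1}.
Sum: \frac{51}{20} + \frac{107}{20} e_{1}; translating back through the correspondence:
Answer: \frac{51}{20} + \frac{107}{20}i


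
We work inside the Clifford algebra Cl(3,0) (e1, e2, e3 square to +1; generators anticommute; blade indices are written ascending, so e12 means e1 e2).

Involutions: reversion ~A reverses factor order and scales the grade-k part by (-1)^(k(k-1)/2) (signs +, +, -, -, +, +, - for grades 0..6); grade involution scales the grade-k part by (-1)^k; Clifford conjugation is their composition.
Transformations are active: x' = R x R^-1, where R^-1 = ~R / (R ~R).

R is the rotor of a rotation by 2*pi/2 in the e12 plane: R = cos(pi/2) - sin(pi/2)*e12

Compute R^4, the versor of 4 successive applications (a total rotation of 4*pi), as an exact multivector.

The rotor phase is half the rotation angle and phases add under composition, so 4 steps in the e12 plane accumulate phase 4*(pi/2) = 2*pi: R^4 = cos(2*pi) - sin(2*pi)*e12.
cos(2*pi) = 1 and sin(2*pi) = 0, so R^4 = 1. The total rotation 4*pi is 2 full turns, so every vector returns to itself, yet the rotor is +1, back on the identity sheet (an even number of 2*pi turns).
Answer: 1


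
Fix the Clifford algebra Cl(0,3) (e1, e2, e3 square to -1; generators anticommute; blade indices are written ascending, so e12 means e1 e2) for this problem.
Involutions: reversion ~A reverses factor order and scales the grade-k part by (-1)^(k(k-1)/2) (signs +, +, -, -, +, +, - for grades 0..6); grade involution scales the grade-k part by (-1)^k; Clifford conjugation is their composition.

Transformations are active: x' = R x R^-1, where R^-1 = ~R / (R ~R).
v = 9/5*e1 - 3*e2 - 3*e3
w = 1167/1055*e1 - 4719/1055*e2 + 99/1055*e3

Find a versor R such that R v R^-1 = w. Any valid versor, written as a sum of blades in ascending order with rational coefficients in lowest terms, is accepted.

Construction: equal norms (both -531/25) license R = v + w = 3066/1055*e1 - 7884/1055*e2 - 3066/1055*e3 — nothing changes along that direction, while (v - w)/2 changes sign, so v maps onto w.
Answer: 3066/1055*e1 - 7884/1055*e2 - 3066/1055*e3


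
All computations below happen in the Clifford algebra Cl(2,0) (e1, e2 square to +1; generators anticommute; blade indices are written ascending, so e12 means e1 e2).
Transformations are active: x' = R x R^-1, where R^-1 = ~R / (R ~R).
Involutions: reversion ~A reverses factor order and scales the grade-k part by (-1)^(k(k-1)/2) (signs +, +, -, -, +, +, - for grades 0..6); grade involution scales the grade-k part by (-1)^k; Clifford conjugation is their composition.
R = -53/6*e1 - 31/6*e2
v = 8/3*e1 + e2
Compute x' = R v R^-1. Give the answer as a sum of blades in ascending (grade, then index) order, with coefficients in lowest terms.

~R = -53/6*e1 - 31/6*e2, and R ~R = 1885/18, so R^-1 = ~R / (1885/18).
R v = -517/18 + 89/18*e12
Answer: 4107/1885*e1 + 10372/5655*e2


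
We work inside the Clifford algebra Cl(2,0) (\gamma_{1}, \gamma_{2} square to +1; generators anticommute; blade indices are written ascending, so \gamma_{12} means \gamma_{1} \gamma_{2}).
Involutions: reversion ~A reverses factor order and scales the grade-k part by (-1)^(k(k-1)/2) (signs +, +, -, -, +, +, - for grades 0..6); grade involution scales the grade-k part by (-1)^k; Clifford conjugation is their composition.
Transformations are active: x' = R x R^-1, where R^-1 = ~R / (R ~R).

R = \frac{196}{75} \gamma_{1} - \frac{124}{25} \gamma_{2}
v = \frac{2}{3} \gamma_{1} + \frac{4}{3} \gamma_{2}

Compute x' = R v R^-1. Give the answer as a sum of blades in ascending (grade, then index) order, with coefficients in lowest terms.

~R = \frac{196}{75} \gamma_{1} - \frac{124}{25} \gamma_{2}, and R ~R = \frac{7072}{225}, so R^-1 = ~R / (\frac{7072}{225}).
R v = -\frac{1096}{225} + \frac{1528}{225} \gamma_{12}
Answer: -\frac{24476}{16575} \gamma_{1} + \frac{3382}{16575} \gamma_{2}


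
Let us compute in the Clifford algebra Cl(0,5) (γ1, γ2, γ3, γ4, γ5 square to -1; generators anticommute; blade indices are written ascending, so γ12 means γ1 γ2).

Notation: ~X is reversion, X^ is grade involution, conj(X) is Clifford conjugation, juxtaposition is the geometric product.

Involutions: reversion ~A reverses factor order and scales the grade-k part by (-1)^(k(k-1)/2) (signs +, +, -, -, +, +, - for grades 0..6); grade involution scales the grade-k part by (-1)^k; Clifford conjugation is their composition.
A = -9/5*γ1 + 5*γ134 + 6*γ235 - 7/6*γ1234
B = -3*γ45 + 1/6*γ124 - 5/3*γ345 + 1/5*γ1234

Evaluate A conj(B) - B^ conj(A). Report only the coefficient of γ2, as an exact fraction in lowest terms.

first term: -7/30 + γ2 - 7/36*γ3 + 25/3*γ15 + 5/6*γ23 - 97/10*γ24 - 35/18*γ125 - 15*γ135 - 33/5*γ145 + 459/25*γ234 + 7/2*γ1235 + 2*γ1345
second term: -7/30 - γ2 - 7/36*γ3 + 25/3*γ15 + 5/6*γ23 - 97/10*γ24 + 35/18*γ125 - 15*γ135 - 33/5*γ145 + 459/25*γ234 + 7/2*γ1235 - 2*γ1345
Answer: 2


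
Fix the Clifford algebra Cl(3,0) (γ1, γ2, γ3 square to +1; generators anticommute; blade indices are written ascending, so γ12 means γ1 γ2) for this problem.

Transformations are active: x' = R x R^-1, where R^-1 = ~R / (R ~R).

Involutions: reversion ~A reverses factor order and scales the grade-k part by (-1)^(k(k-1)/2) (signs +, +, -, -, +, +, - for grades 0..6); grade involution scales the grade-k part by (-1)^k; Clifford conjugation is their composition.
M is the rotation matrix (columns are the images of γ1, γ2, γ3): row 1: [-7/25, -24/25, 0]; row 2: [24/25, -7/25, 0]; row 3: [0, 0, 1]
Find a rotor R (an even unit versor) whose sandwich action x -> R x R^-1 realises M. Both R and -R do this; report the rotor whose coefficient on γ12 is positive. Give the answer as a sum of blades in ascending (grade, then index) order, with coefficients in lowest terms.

Method: write R = a + b12*γ12 + b13*γ13 + b23*γ23 with a^2 + b12^2 + b13^2 + b23^2 = 1 (so R^-1 = ~R). Expanding the columns R e_j ~R gives tr M = 4a^2 - 1 and, from the antisymmetric part, M21 - M12 = -4a*b12, M13 - M31 = 4a*b13, M32 - M23 = -4a*b23.
Here tr M = 11/25, so a^2 = (1 + tr M)/4 = 9/25 and a = ±3/5. Taking a = 3/5: M21 - M12 = 48/25, M13 - M31 = 0, M32 - M23 = 0, giving b12 = -4/5, b13 = 0, b23 = 0, i.e. R = 3/5 - 4/5*γ12.
Its γ12 coefficient is negative, so report the other preimage -R.
Answer: -3/5 + 4/5*γ12. Uniqueness: Spin(3) -> SO(3) maps R and -R to the same rotation of trace 11/25; fixing the sign of the γ12 coefficient removes the ambiguity.


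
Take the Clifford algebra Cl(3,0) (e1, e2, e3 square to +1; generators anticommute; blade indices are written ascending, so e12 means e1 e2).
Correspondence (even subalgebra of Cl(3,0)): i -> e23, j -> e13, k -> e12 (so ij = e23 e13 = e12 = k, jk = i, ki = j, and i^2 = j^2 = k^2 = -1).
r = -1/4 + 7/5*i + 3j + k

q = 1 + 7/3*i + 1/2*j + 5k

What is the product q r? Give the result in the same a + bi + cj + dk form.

In blades: q = 1 + 5*e12 + 1/2*e13 + 7/3*e23, r = -1/4 + e12 + 3*e13 + 7/5*e23.
Distribute q over r term by term (generator squares from the signature, products reordered to ascending indices): (1)*r = -1/4 + e12 + 3*e13 + 7/5*e23; (5*e12)*r = -5 - 5/4*e12 + 7*e13 - 15*e23; (1/2*e13)*r = -3/2 - 7/10*e12 - 1/8*e13 + 1/2*e23; (7/3*e23)*r = -49/15 + 7*e12 - 7/3*e13 - 7/12*e23.
Sum: -601/60 + 121/20*e12 + 181/24*e13 - 821/60*e23; translating back through the correspondence:
Answer: -601/60 - 821/60*i + 181/24*j + 121/20*k


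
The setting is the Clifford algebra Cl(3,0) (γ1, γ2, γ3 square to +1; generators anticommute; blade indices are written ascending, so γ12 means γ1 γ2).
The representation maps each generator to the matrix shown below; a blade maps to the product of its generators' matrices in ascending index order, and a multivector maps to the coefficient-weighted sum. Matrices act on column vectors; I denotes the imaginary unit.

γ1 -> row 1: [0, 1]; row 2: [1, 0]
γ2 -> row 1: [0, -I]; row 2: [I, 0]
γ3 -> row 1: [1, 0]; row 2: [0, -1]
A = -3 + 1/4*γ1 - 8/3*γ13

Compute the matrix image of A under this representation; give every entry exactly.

Bivector images (products of the table entries): rho(γ13) = rho(γ1)rho(γ3) = row 1: [0, -1]; row 2: [1, 0].
M = (-3)*1 + (1/4)*rho(γ1) + (-8/3)*rho(γ13), summed entrywise (1 is the identity matrix):
Answer: row 1: [-3, 35/12]; row 2: [-29/12, -3]


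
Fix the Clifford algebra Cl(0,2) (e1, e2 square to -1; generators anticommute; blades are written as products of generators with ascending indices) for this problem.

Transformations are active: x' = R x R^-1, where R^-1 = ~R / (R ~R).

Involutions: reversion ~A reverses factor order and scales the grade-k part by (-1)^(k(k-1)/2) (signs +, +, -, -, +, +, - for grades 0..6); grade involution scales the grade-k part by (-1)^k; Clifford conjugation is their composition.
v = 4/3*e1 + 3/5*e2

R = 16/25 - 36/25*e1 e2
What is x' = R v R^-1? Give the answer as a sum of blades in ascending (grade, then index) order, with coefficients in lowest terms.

~R = 16/25 + 36/25*e1 e2, and R ~R = 1552/625, so R^-1 = ~R / (1552/625).
R v = 644/375*e1 - 192/125*e2
Answer: -652/1455*e1 - 135/97*e2


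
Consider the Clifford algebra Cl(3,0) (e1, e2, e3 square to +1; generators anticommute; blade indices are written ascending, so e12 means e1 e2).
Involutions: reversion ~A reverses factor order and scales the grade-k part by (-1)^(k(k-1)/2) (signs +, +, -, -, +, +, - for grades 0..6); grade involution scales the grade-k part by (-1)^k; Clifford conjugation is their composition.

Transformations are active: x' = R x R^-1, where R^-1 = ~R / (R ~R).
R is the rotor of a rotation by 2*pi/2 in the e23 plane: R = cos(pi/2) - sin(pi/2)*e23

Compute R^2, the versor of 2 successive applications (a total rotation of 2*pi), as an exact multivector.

Because a rotor carries half the rotation angle, composing 2 copies of this e23-plane rotor multiplies the phase: 2*(pi/2) = pi, hence R^2 = cos(pi) - sin(pi)*e23.
cos(pi) = -1 and sin(pi) = 0, so R^2 = -1. The total rotation 2*pi is 1 full turn, so every vector returns to itself, yet the rotor is -1, on the OTHER sheet of the double cover (an odd number of 2*pi turns).
Answer: -1


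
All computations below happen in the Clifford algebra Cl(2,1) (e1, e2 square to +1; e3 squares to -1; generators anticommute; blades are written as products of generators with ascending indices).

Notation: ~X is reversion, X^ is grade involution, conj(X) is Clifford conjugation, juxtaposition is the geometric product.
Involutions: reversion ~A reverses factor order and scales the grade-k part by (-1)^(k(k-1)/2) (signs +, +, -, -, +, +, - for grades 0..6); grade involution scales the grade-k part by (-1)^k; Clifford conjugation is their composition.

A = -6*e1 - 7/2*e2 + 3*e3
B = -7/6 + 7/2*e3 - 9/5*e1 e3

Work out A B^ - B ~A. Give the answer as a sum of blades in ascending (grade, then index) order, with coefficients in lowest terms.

first term: 21/2 + 8/5*e1 + 49/12*e2 + 73/10*e3 + 21*e1 e3 + 49/4*e2 e3 - 63/10*e1 e2 e3
second term: -21/2 + 62/5*e1 + 49/12*e2 - 143/10*e3 + 21*e1 e3 + 49/4*e2 e3 - 63/10*e1 e2 e3
Answer: 21 - 54/5*e1 + 108/5*e3


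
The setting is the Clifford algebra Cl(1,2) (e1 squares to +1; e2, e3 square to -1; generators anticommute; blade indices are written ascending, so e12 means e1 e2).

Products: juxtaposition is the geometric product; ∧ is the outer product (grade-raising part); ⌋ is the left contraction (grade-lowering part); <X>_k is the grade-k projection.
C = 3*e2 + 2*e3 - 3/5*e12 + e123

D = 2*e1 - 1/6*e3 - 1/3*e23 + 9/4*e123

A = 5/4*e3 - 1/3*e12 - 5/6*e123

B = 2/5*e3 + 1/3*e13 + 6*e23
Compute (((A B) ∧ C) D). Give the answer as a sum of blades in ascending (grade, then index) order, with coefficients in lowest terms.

step 1: -1/2 + 65/12*e1 + 70/9*e2 + 1/3*e12 + 2*e13 + 1/9*e23 - 2/15*e123
step 2: -3/2*e2 - e3 + 331/20*e12 + 65/6*e13 + 140/9*e23 - 35/6*e123
step 3: 3919/216 - 1265/36*e1 - 58913/1080*e2 + 3617/240*e3 + 2/3*e12 + 497/120*e13 - 137/12*e23 + 10207/360*e123
Answer: 3919/216 - 1265/36*e1 - 58913/1080*e2 + 3617/240*e3 + 2/3*e12 + 497/120*e13 - 137/12*e23 + 10207/360*e123


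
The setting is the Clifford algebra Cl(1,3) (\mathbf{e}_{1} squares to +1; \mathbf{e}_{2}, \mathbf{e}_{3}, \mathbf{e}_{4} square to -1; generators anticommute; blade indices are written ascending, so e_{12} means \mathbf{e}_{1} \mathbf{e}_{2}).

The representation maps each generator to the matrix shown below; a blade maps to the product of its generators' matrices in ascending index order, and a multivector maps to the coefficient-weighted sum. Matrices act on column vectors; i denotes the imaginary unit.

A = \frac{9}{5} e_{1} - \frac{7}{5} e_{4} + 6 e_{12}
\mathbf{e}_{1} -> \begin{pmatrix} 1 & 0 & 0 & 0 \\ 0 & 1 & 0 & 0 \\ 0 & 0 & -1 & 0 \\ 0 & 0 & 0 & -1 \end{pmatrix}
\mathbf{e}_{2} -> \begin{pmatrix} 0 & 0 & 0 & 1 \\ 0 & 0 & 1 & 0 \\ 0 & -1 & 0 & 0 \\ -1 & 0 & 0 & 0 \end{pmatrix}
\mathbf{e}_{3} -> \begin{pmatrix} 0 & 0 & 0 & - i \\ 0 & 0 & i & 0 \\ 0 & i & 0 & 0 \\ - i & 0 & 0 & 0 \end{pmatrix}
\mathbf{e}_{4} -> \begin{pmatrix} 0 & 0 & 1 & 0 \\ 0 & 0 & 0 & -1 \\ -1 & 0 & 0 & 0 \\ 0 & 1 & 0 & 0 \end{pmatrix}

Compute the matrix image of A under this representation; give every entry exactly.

Bivector images (products of the table entries): rho(e_{12}) = rho(\mathbf{e}_{1})rho(\mathbf{e}_{2}) = \begin{pmatrix} 0 & 0 & 0 & 1 \\ 0 & 0 & 1 & 0 \\ 0 & 1 & 0 & 0 \\ 1 & 0 & 0 & 0 \end{pmatrix}.
M = (\frac{9}{5})*rho(e_{1}) + (-\frac{7}{5})*rho(e_{4}) + (6)*rho(e_{12}), summed entrywise:
Answer: \begin{pmatrix} \frac{9}{5} & 0 & - \frac{7}{5} & 6 \\ 0 & \frac{9}{5} & 6 & \frac{7}{5} \\ \frac{7}{5} & 6 & - \frac{9}{5} & 0 \\ 6 & - \frac{7}{5} & 0 & - \frac{9}{5} \end{pmatrix}


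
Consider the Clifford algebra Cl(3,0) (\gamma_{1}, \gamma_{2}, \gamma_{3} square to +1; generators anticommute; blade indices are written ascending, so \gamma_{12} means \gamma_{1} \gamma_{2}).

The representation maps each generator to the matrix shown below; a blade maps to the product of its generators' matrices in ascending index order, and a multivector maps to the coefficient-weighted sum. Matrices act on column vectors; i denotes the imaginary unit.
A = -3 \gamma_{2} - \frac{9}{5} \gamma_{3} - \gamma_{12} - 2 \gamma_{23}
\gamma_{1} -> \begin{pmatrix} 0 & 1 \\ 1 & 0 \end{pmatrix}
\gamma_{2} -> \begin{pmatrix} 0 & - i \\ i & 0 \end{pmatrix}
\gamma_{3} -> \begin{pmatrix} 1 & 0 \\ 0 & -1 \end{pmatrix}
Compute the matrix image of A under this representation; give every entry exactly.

Bivector images (products of the table entries): rho(\gamma_{12}) = rho(\gamma_{1})rho(\gamma_{2}) = \begin{pmatrix} i & 0 \\ 0 & - i \end{pmatrix}; rho(\gamma_{23}) = rho(\gamma_{2})rho(\gamma_{3}) = \begin{pmatrix} 0 & i \\ i & 0 \end{pmatrix}.
M = (-3)*rho(\gamma_{2}) + (-\frac{9}{5})*rho(\gamma_{3}) + (-1)*rho(\gamma_{12}) + (-2)*rho(\gamma_{23}), summed entrywise:
Answer: \begin{pmatrix} - \frac{9}{5} - i & i \\ - 5 i & \frac{9}{5} + i \end{pmatrix}


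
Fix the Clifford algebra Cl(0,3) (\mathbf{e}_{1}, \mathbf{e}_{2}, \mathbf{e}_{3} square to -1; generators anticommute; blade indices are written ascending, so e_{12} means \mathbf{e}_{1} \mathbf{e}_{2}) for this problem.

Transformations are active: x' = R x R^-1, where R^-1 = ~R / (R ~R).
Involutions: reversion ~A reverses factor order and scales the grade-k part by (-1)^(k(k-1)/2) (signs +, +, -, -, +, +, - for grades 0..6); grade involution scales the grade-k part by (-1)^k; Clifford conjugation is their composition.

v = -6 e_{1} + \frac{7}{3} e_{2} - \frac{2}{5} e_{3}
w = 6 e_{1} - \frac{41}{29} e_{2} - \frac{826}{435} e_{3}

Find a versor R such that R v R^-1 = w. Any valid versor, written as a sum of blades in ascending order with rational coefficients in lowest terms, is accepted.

Take R = v + w = \frac{80}{87} e_{2} - \frac{200}{87} e_{3}. Because q(v) = q(w) = -\frac{9361}{225}, conjugation by R sends v exactly to w.
Answer: \frac{80}{87} e_{2} - \frac{200}{87} e_{3}


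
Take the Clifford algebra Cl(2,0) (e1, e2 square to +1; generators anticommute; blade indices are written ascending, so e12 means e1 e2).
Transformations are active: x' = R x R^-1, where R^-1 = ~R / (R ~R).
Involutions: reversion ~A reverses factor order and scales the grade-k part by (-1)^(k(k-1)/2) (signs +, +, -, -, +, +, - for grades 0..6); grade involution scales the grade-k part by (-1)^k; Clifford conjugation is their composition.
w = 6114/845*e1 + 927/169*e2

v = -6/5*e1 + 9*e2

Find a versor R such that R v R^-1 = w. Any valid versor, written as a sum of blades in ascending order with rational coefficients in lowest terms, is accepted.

Why this works: both vectors square to 2061/25, so q(v) = q(w) and R = v + w = 1020/169*e1 + 2448/169*e2 carries v to w — its own direction survives, the complement (v - w)/2 flips.
Answer: 1020/169*e1 + 2448/169*e2


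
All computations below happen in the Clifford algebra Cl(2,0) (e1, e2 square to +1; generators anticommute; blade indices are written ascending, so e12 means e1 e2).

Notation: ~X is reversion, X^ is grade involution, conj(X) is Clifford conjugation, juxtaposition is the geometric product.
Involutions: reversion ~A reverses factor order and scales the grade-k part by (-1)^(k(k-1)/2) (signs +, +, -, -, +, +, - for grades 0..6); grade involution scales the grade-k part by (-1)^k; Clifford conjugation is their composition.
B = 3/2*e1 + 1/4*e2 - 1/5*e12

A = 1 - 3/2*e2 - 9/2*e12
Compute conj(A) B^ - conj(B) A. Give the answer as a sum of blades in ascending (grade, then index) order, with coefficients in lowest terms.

first term: 21/40 - 93/40*e1 + 13/2*e2 + 41/20*e12
second term: 51/40 - 117/40*e1 + 13/2*e2 + 49/20*e12
Answer: -3/4 + 3/5*e1 - 2/5*e12


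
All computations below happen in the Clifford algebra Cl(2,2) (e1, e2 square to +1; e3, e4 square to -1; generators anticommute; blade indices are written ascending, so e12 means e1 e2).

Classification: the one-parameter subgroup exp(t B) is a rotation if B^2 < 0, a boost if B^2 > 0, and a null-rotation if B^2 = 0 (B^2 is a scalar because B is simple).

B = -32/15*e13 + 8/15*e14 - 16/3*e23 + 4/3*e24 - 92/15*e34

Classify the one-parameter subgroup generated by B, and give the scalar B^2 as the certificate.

B^2 term by term: the squares give (-32/15)^2*(e13)^2 + (8/15)^2*(e14)^2 + (-16/3)^2*(e23)^2 + (4/3)^2*(e24)^2 + (-92/15)^2*(e34)^2 = 1024/225*(+1) + 64/225*(+1) + 256/9*(+1) + 16/9*(+1) + 8464/225*(-1) = -64/25 (each basis 2-blade squares to minus the product of its generators' squares); cross terms between blades sharing an index anticommute and cancel; the commuting (index-disjoint) pairs give grade-4 terms 2*c*c'*(blade product), which cancel blade by blade — e1234: 256/45 - 256/45 = 0 — confirming B is simple. So B^2 = -64/25.
Answer: rotation, certificate B^2 = -64/25. No conjugation can change B^2 = -64/25; the sign gives the class.


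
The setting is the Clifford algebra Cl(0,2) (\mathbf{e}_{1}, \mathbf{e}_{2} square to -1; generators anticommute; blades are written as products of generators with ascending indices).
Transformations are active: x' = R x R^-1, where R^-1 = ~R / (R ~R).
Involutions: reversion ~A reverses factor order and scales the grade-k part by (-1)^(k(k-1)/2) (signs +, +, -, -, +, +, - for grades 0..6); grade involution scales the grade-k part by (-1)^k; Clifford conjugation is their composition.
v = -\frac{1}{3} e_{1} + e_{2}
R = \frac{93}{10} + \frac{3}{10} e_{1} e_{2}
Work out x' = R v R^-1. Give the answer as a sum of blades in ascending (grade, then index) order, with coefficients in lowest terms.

~R = \frac{93}{10} - \frac{3}{10} e_{1} e_{2}, and R ~R = \frac{4329}{50}, so R^-1 = ~R / (\frac{4329}{50}).
R v = -\frac{17}{5} e_{1} + \frac{46}{5} e_{2}
Answer: -\frac{191}{481} e_{1} + \frac{1409}{1443} e_{2}


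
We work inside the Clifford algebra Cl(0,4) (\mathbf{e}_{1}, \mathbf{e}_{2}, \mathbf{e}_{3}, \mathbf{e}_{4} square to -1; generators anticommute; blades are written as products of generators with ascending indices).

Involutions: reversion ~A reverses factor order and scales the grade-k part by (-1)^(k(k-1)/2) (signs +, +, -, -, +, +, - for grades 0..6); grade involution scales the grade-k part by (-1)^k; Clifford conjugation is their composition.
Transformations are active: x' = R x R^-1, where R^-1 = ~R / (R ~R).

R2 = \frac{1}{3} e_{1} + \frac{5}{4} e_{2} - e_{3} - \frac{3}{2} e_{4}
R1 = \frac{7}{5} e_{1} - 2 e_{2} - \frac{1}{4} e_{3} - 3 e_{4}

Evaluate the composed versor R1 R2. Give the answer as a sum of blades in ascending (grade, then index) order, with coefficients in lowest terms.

Distribute over the terms of R1 (each basis-blade product reordered to ascending indices, repeated generators contracted through their squares):
(\frac{7}{5} e_{1}) R2 = -\frac{7}{15} + \frac{7}{4} e_{1} e_{2} - \frac{7}{5} e_{1} e_{3} - \frac{21}{10} e_{1} e_{4}
(-2 e_{2}) R2 = \frac{5}{2} + \frac{2}{3} e_{1} e_{2} + 2 e_{2} e_{3} + 3 e_{2} e_{4}
(-\frac{1}{4} e_{3}) R2 = -\frac{1}{4} + \frac{1}{12} e_{1} e_{3} + \frac{5}{16} e_{2} e_{3} + \frac{3}{8} e_{3} e_{4}
(-3 e_{4}) R2 = -\frac{9}{2} + e_{1} e_{4} + \frac{15}{4} e_{2} e_{4} - 3 e_{3} e_{4}
Summing the partial products and collecting blades:
Answer: -\frac{163}{60} + \frac{29}{12} e_{1} e_{2} - \frac{79}{60} e_{1} e_{3} - \frac{11}{10} e_{1} e_{4} + \frac{37}{16} e_{2} e_{3} + \frac{27}{4} e_{2} e_{4} - \frac{21}{8} e_{3} e_{4}


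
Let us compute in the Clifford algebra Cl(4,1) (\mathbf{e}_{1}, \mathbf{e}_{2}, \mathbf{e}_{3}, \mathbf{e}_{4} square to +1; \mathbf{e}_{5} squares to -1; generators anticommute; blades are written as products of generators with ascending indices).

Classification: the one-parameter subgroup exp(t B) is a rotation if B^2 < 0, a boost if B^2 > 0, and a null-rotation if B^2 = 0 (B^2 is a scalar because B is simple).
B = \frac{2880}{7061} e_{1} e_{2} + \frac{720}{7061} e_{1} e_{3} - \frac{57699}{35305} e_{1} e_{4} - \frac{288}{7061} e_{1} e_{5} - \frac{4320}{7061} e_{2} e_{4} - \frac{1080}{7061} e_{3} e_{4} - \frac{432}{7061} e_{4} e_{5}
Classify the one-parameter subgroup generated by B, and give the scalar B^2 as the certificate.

B^2 term by term: the squares give (\frac{2880}{7061})^2*(e_{1} e_{2})^2 + (\frac{720}{7061})^2*(e_{1} e_{3})^2 + (-\frac{57699}{35305})^2*(e_{1} e_{4})^2 + (-\frac{288}{7061})^2*(e_{1} e_{5})^2 + (-\frac{4320}{7061})^2*(e_{2} e_{4})^2 + (-\frac{1080}{7061})^2*(e_{3} e_{4})^2 + (-\frac{432}{7061})^2*(e_{4} e_{5})^2 = \frac{8294400}{49857721}*(-1) + \frac{518400}{49857721}*(-1) + \frac{3329174601}{1246443025}*(-1) + \frac{82944}{49857721}*(+1) + \frac{18662400}{49857721}*(-1) + \frac{1166400}{49857721}*(-1) + \frac{186624}{49857721}*(+1) = -\frac{81}{25} (each basis 2-blade squares to minus the product of its generators' squares); cross terms between blades sharing an index anticommute and cancel; the commuting (index-disjoint) pairs give grade-4 terms 2*c*c'*(blade product), which cancel blade by blade — e_{1} e_{2} e_{3} e_{4}: -\frac{6220800}{49857721} + \frac{6220800}{49857721} = 0; e_{1} e_{2} e_{4} e_{5}: -\frac{2488320}{49857721} + \frac{2488320}{49857721} = 0; e_{1} e_{3} e_{4} e_{5}: -\frac{622080}{49857721} + \frac{622080}{49857721} = 0 — confirming B is simple. So B^2 = -\frac{81}{25}.
Answer: rotation, certificate B^2 = -\frac{81}{25}. No conjugation can change B^2 = -\frac{81}{25}; the sign gives the class.


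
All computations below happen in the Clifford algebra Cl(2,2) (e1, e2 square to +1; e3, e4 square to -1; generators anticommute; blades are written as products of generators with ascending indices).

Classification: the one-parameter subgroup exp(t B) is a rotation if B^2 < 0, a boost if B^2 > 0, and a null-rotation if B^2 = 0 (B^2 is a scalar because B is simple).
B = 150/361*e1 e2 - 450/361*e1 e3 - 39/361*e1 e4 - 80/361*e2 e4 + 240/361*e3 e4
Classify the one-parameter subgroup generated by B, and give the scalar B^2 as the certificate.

B^2 term by term: the squares give (150/361)^2*(e1 e2)^2 + (-450/361)^2*(e1 e3)^2 + (-39/361)^2*(e1 e4)^2 + (-80/361)^2*(e2 e4)^2 + (240/361)^2*(e3 e4)^2 = 22500/130321*(-1) + 202500/130321*(+1) + 1521/130321*(+1) + 6400/130321*(+1) + 57600/130321*(-1) = 1 (each basis 2-blade squares to minus the product of its generators' squares); cross terms between blades sharing an index anticommute and cancel; the commuting (index-disjoint) pairs give grade-4 terms 2*c*c'*(blade product), which cancel blade by blade — e1 e2 e3 e4: 72000/130321 - 72000/130321 = 0 — confirming B is simple. So B^2 = 1.
Answer: boost, certificate B^2 = 1. Note: conjugating B changes its blade decomposition but never the scalar B^2 = 1, whose sign settles the classification.


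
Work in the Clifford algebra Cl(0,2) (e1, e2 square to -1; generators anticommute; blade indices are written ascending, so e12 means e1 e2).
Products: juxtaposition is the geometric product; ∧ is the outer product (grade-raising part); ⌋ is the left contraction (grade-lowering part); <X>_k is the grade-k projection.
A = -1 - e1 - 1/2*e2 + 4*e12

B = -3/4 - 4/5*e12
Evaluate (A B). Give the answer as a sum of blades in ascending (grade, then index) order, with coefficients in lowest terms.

step 1: 79/20 + 23/20*e1 - 17/40*e2 - 11/5*e12
Answer: 79/20 + 23/20*e1 - 17/40*e2 - 11/5*e12


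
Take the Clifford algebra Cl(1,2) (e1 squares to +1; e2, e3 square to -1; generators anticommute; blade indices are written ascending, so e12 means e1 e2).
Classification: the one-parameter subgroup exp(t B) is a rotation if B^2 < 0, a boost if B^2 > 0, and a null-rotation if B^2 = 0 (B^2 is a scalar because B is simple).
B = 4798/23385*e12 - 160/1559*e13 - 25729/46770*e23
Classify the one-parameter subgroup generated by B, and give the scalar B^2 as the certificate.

B^2 term by term: the squares give (4798/23385)^2*(e12)^2 + (-160/1559)^2*(e13)^2 + (-25729/46770)^2*(e23)^2 = 23020804/546858225*(+1) + 25600/2430481*(+1) + 661981441/2187432900*(-1) = -1/4 (each basis 2-blade squares to minus the product of its generators' squares); cross terms between blades sharing an index anticommute and cancel. So B^2 = -1/4.
Answer: rotation, certificate B^2 = -1/4. Because -1/4 is invariant under every versor sandwich, the classification follows from its sign alone.


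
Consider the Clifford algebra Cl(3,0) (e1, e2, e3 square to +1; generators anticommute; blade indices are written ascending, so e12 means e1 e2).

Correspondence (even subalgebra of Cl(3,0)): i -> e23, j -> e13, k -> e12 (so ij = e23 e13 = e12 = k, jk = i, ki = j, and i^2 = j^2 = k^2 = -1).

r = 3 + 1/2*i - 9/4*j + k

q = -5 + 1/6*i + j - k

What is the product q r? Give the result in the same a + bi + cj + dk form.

In blades: q = -5 - e12 + e13 + 1/6*e23, r = 3 + e12 - 9/4*e13 + 1/2*e23.
Distribute q over r term by term (generator squares from the signature, products reordered to ascending indices): (-5)*r = -15 - 5*e12 + 45/4*e13 - 5/2*e23; (-e12)*r = 1 - 3*e12 - 1/2*e13 - 9/4*e23; (e13)*r = 9/4 - 1/2*e12 + 3*e13 + e23; (1/6*e23)*r = -1/12 - 3/8*e12 - 1/6*e13 + 1/2*e23.
Sum: -71/6 - 71/8*e12 + 163/12*e13 - 13/4*e23; translating back through the correspondence:
Answer: -71/6 - 13/4*i + 163/12*j - 71/8*k


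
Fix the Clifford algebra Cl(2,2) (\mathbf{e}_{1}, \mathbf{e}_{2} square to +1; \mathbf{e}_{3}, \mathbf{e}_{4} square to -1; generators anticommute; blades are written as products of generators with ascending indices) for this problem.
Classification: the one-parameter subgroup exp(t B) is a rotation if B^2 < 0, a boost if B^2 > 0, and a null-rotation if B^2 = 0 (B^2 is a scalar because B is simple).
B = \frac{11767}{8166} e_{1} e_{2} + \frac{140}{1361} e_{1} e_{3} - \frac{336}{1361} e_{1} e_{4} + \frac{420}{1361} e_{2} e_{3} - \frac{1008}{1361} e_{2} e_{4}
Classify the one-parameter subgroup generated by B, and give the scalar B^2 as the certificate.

B^2 term by term: the squares give (\frac{11767}{8166})^2*(e_{1} e_{2})^2 + (\frac{140}{1361})^2*(e_{1} e_{3})^2 + (-\frac{336}{1361})^2*(e_{1} e_{4})^2 + (\frac{420}{1361})^2*(e_{2} e_{3})^2 + (-\frac{1008}{1361})^2*(e_{2} e_{4})^2 = \frac{138462289}{66683556}*(-1) + \frac{19600}{1852321}*(+1) + \frac{112896}{1852321}*(+1) + \frac{176400}{1852321}*(+1) + \frac{1016064}{1852321}*(+1) = -\frac{49}{36} (each basis 2-blade squares to minus the product of its generators' squares); cross terms between blades sharing an index anticommute and cancel; the commuting (index-disjoint) pairs give grade-4 terms 2*c*c'*(blade product), which cancel blade by blade — e_{1} e_{2} e_{3} e_{4}: \frac{282240}{1852321} - \frac{282240}{1852321} = 0 — confirming B is simple. So B^2 = -\frac{49}{36}.
Answer: rotation, certificate B^2 = -\frac{49}{36}. The scalar -\frac{49}{36} is the complete invariant here: its sign names the subgroup type.


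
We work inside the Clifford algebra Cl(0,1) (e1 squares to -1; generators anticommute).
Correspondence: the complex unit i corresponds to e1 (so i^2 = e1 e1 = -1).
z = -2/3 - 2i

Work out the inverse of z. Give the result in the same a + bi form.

In blades: z = -2/3 - 2*e1.
With qbar = -2/3 + 2*e1 (scalar fixed, mapped units negated), z qbar = 40/9 (the sum of squared coefficients), so z^-1 = qbar / (40/9) = -3/20 + 9/20*e1; translating back:
Answer: -3/20 + 9/20*i


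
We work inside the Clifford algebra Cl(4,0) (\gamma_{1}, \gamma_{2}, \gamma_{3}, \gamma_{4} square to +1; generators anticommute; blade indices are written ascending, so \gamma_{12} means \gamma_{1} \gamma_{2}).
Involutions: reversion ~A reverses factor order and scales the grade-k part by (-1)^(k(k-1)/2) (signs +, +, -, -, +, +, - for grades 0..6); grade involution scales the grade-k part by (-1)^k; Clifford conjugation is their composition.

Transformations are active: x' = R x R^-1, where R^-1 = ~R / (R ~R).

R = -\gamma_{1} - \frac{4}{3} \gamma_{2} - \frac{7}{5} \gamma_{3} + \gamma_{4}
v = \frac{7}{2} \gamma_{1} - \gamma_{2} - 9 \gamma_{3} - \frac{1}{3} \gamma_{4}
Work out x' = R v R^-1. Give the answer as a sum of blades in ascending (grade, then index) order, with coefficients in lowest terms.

~R = -\gamma_{1} - \frac{4}{3} \gamma_{2} - \frac{7}{5} \gamma_{3} + \gamma_{4}, and R ~R = \frac{1291}{225}, so R^-1 = ~R / (\frac{1291}{225}).
R v = \frac{101}{10} + \frac{17}{3} \gamma_{12} + \frac{139}{10} \gamma_{13} - \frac{19}{6} \gamma_{14} + \frac{53}{5} \gamma_{23} + \frac{13}{9} \gamma_{24} + \frac{142}{15} \gamma_{34}
Answer: -\frac{18127}{2582} \gamma_{1} - \frac{4769}{1291} \gamma_{2} + \frac{5256}{1291} \gamma_{3} + \frac{14926}{3873} \gamma_{4}


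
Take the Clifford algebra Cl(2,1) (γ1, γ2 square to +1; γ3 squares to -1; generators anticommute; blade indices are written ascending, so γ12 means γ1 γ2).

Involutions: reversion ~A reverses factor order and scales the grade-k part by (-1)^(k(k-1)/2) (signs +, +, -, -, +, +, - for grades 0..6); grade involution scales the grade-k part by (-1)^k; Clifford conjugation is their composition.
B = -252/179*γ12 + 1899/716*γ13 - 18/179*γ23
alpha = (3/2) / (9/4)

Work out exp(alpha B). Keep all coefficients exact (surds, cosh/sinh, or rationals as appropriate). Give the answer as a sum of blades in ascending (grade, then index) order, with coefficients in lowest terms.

B^2 term by term: the squares give (-252/179)^2*(γ12)^2 + (1899/716)^2*(γ13)^2 + (-18/179)^2*(γ23)^2 = 63504/32041*(-1) + 3606201/512656*(+1) + 324/32041*(+1) = 81/16 (each basis 2-blade squares to minus the product of its generators' squares); cross terms between blades sharing an index anticommute and cancel. So B^2 = 81/16.
B^2 = 81/16 — since the square is positive, the closed form is hyperbolic: l = 9/4, alpha*l = 3/2, so exp(alpha B) = cosh(3/2) + (sinh(3/2)/(9/4))*B = cosh(3/2) + (4*sinh(3/2)/9)*B.
Answer: cosh(3/2) - 112*sinh(3/2)/179*γ12 + 211*sinh(3/2)/179*γ13 - 8*sinh(3/2)/179*γ23


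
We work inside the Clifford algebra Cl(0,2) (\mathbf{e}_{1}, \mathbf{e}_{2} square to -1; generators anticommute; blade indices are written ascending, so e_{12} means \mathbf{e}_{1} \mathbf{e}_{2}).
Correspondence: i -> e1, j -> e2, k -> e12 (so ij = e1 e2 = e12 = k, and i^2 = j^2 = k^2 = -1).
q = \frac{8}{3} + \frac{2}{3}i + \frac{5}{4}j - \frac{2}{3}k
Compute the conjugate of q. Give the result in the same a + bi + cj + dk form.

In blades: q = \frac{8}{3} + \frac{2}{3} e_{1} + \frac{5}{4} e_{2} - \frac{2}{3} e_{12}.
Conjugation here is Clifford conjugation: the scalar is fixed and the grade-1 and grade-2 blades all flip sign, giving \frac{8}{3} - \frac{2}{3} e_{1} - \frac{5}{4} e_{2} + \frac{2}{3} e_{12}; translating back:
Answer: \frac{8}{3} - \frac{2}{3}i - \frac{5}{4}j + \frac{2}{3}k


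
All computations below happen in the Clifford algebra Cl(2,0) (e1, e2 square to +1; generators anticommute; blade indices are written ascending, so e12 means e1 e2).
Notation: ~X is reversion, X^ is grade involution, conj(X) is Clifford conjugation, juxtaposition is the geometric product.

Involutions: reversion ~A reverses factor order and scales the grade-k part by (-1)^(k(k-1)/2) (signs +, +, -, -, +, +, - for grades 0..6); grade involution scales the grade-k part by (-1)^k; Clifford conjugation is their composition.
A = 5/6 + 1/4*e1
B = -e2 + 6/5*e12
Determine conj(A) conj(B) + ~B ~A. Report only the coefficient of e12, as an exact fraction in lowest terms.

first term: 17/15*e2 - 5/4*e12
second term: -8/15*e2 - 3/4*e12
Answer: -2


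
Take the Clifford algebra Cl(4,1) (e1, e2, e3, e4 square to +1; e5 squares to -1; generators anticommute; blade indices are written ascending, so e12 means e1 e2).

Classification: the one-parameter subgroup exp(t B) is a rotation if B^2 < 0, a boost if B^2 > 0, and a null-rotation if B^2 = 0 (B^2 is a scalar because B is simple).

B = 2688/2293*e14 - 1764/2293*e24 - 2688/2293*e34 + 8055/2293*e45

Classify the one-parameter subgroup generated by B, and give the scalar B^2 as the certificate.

B^2 term by term: the squares give (2688/2293)^2*(e14)^2 + (-1764/2293)^2*(e24)^2 + (-2688/2293)^2*(e34)^2 + (8055/2293)^2*(e45)^2 = 7225344/5257849*(-1) + 3111696/5257849*(-1) + 7225344/5257849*(-1) + 64883025/5257849*(+1) = 9 (each basis 2-blade squares to minus the product of its generators' squares); cross terms between blades sharing an index anticommute and cancel. So B^2 = 9.
Answer: boost, certificate B^2 = 9. Note: conjugating B changes its blade decomposition but never the scalar B^2 = 9, whose sign settles the classification.


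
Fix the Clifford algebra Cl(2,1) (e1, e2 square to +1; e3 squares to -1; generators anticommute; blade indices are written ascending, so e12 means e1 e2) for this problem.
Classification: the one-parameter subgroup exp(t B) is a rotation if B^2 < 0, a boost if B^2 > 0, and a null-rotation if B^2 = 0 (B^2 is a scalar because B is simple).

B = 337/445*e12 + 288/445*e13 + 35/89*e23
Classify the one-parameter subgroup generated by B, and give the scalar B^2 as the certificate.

B^2 term by term: the squares give (337/445)^2*(e12)^2 + (288/445)^2*(e13)^2 + (35/89)^2*(e23)^2 = 113569/198025*(-1) + 82944/198025*(+1) + 1225/7921*(+1) = 0 (each basis 2-blade squares to minus the product of its generators' squares); cross terms between blades sharing an index anticommute and cancel. So B^2 = 0.
Answer: null-rotation, certificate B^2 = 0. One invariant decides it: the square 0 survives every conjugation, and its sign is exactly the classification.


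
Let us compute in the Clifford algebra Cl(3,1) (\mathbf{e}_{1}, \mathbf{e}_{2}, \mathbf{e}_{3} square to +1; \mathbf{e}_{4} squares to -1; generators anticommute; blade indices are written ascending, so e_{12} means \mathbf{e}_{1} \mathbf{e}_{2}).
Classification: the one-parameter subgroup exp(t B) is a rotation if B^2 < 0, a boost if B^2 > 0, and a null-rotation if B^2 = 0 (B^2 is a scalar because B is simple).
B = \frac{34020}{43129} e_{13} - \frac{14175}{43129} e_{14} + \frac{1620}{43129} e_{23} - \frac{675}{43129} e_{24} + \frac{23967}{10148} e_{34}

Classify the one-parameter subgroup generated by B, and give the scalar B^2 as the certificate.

B^2 term by term: the squares give (\frac{34020}{43129})^2*(e_{13})^2 + (-\frac{14175}{43129})^2*(e_{14})^2 + (\frac{1620}{43129})^2*(e_{23})^2 + (-\frac{675}{43129})^2*(e_{24})^2 + (\frac{23967}{10148})^2*(e_{34})^2 = \frac{1157360400}{1860110641}*(-1) + \frac{200930625}{1860110641}*(+1) + \frac{2624400}{1860110641}*(-1) + \frac{455625}{1860110641}*(+1) + \frac{574417089}{102981904}*(+1) = \frac{81}{16} (each basis 2-blade squares to minus the product of its generators' squares); cross terms between blades sharing an index anticommute and cancel; the commuting (index-disjoint) pairs give grade-4 terms 2*c*c'*(blade product), which cancel blade by blade — e_{1234}: \frac{45927000}{1860110641} - \frac{45927000}{1860110641} = 0 — confirming B is simple. So B^2 = \frac{81}{16}.
Answer: boost, certificate B^2 = \frac{81}{16}. Key observation: B^2 = \frac{81}{16} is a conjugation invariant, so its sign decides the class regardless of the surface form of B.


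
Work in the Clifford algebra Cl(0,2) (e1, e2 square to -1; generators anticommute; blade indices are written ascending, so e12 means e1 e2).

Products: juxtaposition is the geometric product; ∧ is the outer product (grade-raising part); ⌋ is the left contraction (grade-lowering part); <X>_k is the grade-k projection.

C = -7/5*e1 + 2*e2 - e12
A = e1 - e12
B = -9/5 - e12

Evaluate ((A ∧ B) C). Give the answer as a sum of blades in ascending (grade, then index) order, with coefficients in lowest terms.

step 1: -9/5*e1 + 9/5*e12
step 2: -18/25 - 18/5*e1 - 108/25*e2 - 18/5*e12
Answer: -18/25 - 18/5*e1 - 108/25*e2 - 18/5*e12


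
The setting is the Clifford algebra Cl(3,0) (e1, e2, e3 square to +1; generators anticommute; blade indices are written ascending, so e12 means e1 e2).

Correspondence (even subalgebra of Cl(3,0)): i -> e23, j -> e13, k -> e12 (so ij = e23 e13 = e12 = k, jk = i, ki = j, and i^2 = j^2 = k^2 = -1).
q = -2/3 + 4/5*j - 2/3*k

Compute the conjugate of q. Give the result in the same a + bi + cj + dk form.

In blades: q = -2/3 - 2/3*e12 + 4/5*e13.
Quaternion conjugation is reversion on the even subalgebra: the scalar is fixed and every grade-2 blade flips sign, giving -2/3 + 2/3*e12 - 4/5*e13; translating back:
Answer: -2/3 - 4/5*j + 2/3*k
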